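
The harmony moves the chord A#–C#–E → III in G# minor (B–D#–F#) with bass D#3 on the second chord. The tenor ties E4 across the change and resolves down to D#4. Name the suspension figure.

At the second chord the bass is D#3. The suspended E4 lies a ninth above the bass; after resolving down by step to D#4, the interval above the bass becomes an octave.
Suspension figures are named by those two intervals: 9–8.

9–8 suspension.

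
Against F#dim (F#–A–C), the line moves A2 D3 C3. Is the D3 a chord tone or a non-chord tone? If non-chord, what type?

Non-chord tone — an appoggiatura.

The harmony at that moment is F# diminished triad (F#, A, C); D3 is not a chord tone.
It is approached by leap up from A2 and left by step down to C3.
Leap in, step out — an appoggiatura.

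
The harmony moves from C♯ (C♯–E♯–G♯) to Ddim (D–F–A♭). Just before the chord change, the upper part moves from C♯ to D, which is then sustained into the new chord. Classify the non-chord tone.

The harmony at that moment is C♯ major triad (C♯, E♯, G♯); D is not a chord tone.
It is approached by step up from C♯ and then sustained as the same pitch into the next harmony.
Arriving early and becoming a chord tone when the harmony changes — an anticipation.

D is an anticipation.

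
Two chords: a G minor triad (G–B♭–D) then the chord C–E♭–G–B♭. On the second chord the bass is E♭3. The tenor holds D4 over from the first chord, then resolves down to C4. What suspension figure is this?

At the second chord the bass is E♭3. The suspended D4 lies a seventh above the bass; after resolving down by step to C4, the interval above the bass becomes a sixth.
Suspension figures are named by those two intervals: 7–6.

7–6 suspension.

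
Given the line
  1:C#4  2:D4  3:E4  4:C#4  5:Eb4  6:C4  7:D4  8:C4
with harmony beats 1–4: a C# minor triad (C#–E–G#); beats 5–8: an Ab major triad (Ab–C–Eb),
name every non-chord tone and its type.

D4 (beat 2) — passing tone; D4 (beat 7) — neighbor tone.

The harmony at that moment is C# minor triad (C#, E, G#); D4 is not a chord tone.
It is approached by step up from C#4 and left by step up to E4.
Step in, step out in the same direction — a passing tone.
The harmony at that moment is Ab major triad (Ab, C, Eb); D4 is not a chord tone.
It is approached by step up from C4 and left by step down to C4.
Step away and step back to the same note — a neighbor tone (upper neighbor).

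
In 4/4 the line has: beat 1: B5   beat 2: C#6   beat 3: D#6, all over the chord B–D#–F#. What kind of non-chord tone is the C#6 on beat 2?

The harmony at that moment is B major triad (B, D#, F#); C#6 is not a chord tone.
It is approached by step up from B5 and left by step up to D#6.
Step in, step out in the same direction — a passing tone.

Passing tone.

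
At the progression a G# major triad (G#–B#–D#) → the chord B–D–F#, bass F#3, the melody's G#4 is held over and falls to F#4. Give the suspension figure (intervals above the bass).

At the second chord the bass is F#3. The suspended G#4 lies a ninth above the bass; after resolving down by step to F#4, the interval above the bass becomes an octave.
Suspension figures are named by those two intervals: 9–8.

9–8 suspension.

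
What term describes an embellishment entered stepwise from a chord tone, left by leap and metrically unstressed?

Escape tone.

Approach: by step. Departure: by leap. Metric position: weak.
Step in, leap out, from a weak position — an escape tone (échappée). (It is the mirror image of the appoggiatura, which leaps in and steps out on a strong beat.)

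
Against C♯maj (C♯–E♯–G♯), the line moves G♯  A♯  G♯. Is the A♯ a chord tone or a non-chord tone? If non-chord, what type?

The harmony at that moment is C♯ major triad (C♯, E♯, G♯); A♯ is not a chord tone.
It is approached by step up from G♯ and left by step down to G♯.
Step away and step back to the same note — a neighbor tone (upper neighbor).

Non-chord tone — a neighbor tone.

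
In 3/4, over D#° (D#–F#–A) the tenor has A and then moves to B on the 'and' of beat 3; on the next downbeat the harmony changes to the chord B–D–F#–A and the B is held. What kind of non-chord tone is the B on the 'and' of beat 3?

The harmony at that moment is D# diminished triad (D#, F#, A); B is not a chord tone.
It is approached by step up from A and then sustained as the same pitch into the next harmony.
Arriving early and becoming a chord tone when the harmony changes — an anticipation.

Anticipation.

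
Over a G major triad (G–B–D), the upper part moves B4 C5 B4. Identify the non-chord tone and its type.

C5 is a neighbor tone.

The harmony at that moment is G major triad (G, B, D); C5 is not a chord tone.
It is approached by step up from B4 and left by step down to B4.
Step away and step back to the same note — a neighbor tone (upper neighbor).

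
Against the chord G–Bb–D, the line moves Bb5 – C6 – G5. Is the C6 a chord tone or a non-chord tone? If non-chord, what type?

Non-chord tone — an escape tone.

The harmony at that moment is G minor triad (G, Bb, D); C6 is not a chord tone.
It is approached by step up from Bb5 and left by leap down to G5.
Step in, leap out — an escape tone.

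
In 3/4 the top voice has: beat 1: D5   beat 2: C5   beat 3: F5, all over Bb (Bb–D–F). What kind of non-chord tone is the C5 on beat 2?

The harmony at that moment is Bb major triad (Bb, D, F); C5 is not a chord tone.
It is approached by step down from D5 and left by leap up to F5.
Step in, leap out, on a weak beat — an escape tone.

Escape tone.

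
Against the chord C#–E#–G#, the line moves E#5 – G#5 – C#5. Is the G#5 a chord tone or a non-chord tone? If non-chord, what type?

Chord tone (the fifth of C# major triad).

C# major triad contains C#, E#, G#; G# is the fifth, so it is a chord tone.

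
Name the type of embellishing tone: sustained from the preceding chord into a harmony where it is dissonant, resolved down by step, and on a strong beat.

Approach: by preparation — the pitch is first a chord tone, then held (tied or repeated) while the harmony changes under it. Departure: down by step. Metric position: strong.
A prepared dissonance that resolves downward by step — a suspension. (The same figure resolving upward would be a retardation.)

Suspension.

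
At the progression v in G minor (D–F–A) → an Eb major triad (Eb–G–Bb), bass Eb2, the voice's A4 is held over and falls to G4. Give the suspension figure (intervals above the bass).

At the second chord the bass is Eb2. The suspended A4 lies a fourth above the bass; after resolving down by step to G4, the interval above the bass becomes a third.
Suspension figures are named by those two intervals: 4–3.

4–3 suspension.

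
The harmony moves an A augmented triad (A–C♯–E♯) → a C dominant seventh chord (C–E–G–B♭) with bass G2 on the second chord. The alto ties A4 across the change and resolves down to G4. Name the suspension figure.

At the second chord the bass is G2. The suspended A4 lies a ninth above the bass; after resolving down by step to G4, the interval above the bass becomes an octave.
Suspension figures are named by those two intervals: 9–8.

9–8 suspension.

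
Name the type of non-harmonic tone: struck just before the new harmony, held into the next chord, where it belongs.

Approach: ahead of the chord change (typically by step), so it is dissonant against the current harmony. Departure: none — the same pitch is restated or held and is a chord tone of the new harmony.
Dissonant first, consonant once the harmony catches up: the note simply arrives early — an anticipation. (The reverse timing, consonant first and dissonant after the change, would be a suspension or retardation.)

Anticipation.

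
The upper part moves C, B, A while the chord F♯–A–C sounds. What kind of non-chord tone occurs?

B is a passing tone.

The harmony at that moment is F♯ diminished triad (F♯, A, C); B is not a chord tone.
It is approached by step down from C and left by step down to A.
Step in, step out in the same direction — a passing tone.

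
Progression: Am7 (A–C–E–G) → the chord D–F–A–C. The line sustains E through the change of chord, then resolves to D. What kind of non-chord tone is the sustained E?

E is a suspension.

The harmony at that moment is D minor seventh chord (D, F, A, C); E is not a chord tone.
It is held over (the same pitch as the preceding E) and left by step down to D.
Held over from the previous chord and resolving down by step — a suspension.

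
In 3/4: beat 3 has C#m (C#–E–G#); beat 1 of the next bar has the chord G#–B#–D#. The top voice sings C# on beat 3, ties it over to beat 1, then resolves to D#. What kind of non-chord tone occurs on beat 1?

Retardation.

The harmony at that moment is G# major triad (G#, B#, D#); C# is not a chord tone.
It is held over (the same pitch as the preceding C#) and left by step up to D#.
Held over from the previous chord and resolving up by step — a retardation.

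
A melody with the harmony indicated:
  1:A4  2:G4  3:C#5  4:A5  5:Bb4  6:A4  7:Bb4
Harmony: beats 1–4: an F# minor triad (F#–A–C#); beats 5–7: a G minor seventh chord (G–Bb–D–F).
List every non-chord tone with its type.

The harmony at that moment is F# minor triad (F#, A, C#); G4 is not a chord tone.
It is approached by step down from A4 and left by leap up to C#5.
Step in, leap out — an escape tone.
The harmony at that moment is G minor seventh chord (G, Bb, D, F); A4 is not a chord tone.
It is approached by step down from Bb4 and left by step up to Bb4.
Step away and step back to the same note — a neighbor tone (lower neighbor).

G4 (beat 2) — escape tone; A4 (beat 6) — neighbor tone.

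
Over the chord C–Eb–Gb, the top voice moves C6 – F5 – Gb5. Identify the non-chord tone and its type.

F5 is an appoggiatura.

The harmony at that moment is C diminished triad (C, Eb, Gb); F5 is not a chord tone.
It is approached by leap down from C6 and left by step up to Gb5.
Leap in, step out — an appoggiatura.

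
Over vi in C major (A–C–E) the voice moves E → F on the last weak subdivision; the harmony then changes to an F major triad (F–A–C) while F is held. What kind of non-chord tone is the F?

The harmony at that moment is A minor triad (A, C, E); F is not a chord tone.
It is approached by step up from E and then sustained as the same pitch into the next harmony.
Arriving early and becoming a chord tone when the harmony changes — an anticipation.

F is an anticipation.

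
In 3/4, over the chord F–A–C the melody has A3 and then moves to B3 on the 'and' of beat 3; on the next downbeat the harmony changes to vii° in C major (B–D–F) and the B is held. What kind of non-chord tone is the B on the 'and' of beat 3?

Anticipation.

The harmony at that moment is F major triad (F, A, C); B3 is not a chord tone.
It is approached by step up from A3 and then sustained as the same pitch into the next harmony.
Arriving early and becoming a chord tone when the harmony changes — an anticipation.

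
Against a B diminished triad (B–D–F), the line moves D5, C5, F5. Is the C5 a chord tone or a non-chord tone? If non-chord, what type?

Non-chord tone — an escape tone.

The harmony at that moment is B diminished triad (B, D, F); C5 is not a chord tone.
It is approached by step down from D5 and left by leap up to F5.
Step in, leap out — an escape tone.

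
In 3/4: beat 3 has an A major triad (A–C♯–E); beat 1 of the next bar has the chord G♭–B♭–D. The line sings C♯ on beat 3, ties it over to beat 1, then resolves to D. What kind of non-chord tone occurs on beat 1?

The harmony at that moment is G♭ augmented triad (G♭, B♭, D); C♯ is not a chord tone.
It is held over (the same pitch as the preceding C♯) and left by step up to D.
Held over from the previous chord and resolving up by step — a retardation.

Retardation.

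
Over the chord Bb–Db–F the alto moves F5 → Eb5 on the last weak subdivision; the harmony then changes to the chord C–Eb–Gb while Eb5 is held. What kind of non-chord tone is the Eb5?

Eb5 is an anticipation.

The harmony at that moment is Bb minor triad (Bb, Db, F); Eb5 is not a chord tone.
It is approached by step down from F5 and then sustained as the same pitch into the next harmony.
Arriving early and becoming a chord tone when the harmony changes — an anticipation.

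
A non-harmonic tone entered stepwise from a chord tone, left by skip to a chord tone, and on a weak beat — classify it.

Approach: by step. Departure: by leap. Metric position: weak.
Step in, leap out, from a weak position — an escape tone (échappée). (It is the mirror image of the appoggiatura, which leaps in and steps out on a strong beat.)

Escape tone.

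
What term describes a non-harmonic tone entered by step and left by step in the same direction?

Passing tone.

Approach: by step. Departure: by step, continuing in the same direction.
Stepwise on both sides with no change of direction means the note fills in the space between two different chord tones — a passing tone. (Had it turned back to its starting note it would be a neighbor tone instead.)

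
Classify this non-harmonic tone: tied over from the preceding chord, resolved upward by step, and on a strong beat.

Approach: by preparation — the pitch is first a chord tone, then held (tied or repeated) while the harmony changes under it. Departure: up by step. Metric position: strong.
A prepared dissonance that resolves upward by step — a retardation. (The same figure resolving downward would be a suspension.)

Retardation.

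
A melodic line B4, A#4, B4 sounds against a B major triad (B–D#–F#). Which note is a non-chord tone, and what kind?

The harmony at that moment is B major triad (B, D#, F#); A#4 is not a chord tone.
It is approached by step down from B4 and left by step up to B4.
Step away and step back to the same note — a neighbor tone (lower neighbor).

A#4 is a neighbor tone.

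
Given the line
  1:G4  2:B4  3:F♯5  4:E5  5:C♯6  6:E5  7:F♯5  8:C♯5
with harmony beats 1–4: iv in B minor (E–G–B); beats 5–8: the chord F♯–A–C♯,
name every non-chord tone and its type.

F♯5 (beat 3) — appoggiatura; E5 (beat 6) — appoggiatura.

The harmony at that moment is E minor triad (E, G, B); F♯5 is not a chord tone.
It is approached by leap up from B4 and left by step down to E5.
Leap in, step out — an appoggiatura.
The harmony at that moment is F♯ minor triad (F♯, A, C♯); E5 is not a chord tone.
It is approached by leap down from C♯6 and left by step up to F♯5.
Leap in, step out — an appoggiatura.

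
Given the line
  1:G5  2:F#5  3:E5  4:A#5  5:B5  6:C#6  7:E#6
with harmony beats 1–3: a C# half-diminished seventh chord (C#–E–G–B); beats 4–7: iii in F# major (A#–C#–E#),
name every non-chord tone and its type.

F#5 (beat 2) — passing tone; B5 (beat 5) — passing tone.

The harmony at that moment is C# half-diminished seventh chord (C#, E, G, B); F#5 is not a chord tone.
It is approached by step down from G5 and left by step down to E5.
Step in, step out in the same direction — a passing tone.
The harmony at that moment is A# minor triad (A#, C#, E#); B5 is not a chord tone.
It is approached by step up from A#5 and left by step up to C#6.
Step in, step out in the same direction — a passing tone.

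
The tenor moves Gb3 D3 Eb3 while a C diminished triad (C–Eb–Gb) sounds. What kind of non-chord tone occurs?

D3 is an appoggiatura.

The harmony at that moment is C diminished triad (C, Eb, Gb); D3 is not a chord tone.
It is approached by leap down from Gb3 and left by step up to Eb3.
Leap in, step out — an appoggiatura.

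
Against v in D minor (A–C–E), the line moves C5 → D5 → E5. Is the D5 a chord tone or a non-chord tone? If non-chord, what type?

Non-chord tone — a passing tone.

The harmony at that moment is A minor triad (A, C, E); D5 is not a chord tone.
It is approached by step up from C5 and left by step up to E5.
Step in, step out in the same direction — a passing tone.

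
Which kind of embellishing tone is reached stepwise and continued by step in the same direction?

Passing tone.

Approach: by step. Departure: by step, continuing in the same direction.
Stepwise on both sides with no change of direction means the note fills in the space between two different chord tones — a passing tone. (Had it turned back to its starting note it would be a neighbor tone instead.)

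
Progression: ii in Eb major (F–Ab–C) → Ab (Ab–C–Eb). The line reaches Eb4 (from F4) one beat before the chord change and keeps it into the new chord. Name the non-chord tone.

The harmony at that moment is F minor triad (F, Ab, C); Eb4 is not a chord tone.
It is approached by step down from F4 and then sustained as the same pitch into the next harmony.
Arriving early and becoming a chord tone when the harmony changes — an anticipation.

Eb4 is an anticipation.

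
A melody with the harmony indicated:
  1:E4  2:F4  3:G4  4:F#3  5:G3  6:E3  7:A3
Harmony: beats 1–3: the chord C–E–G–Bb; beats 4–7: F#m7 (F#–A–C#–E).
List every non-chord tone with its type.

The harmony at that moment is C dominant seventh chord (C, E, G, Bb); F4 is not a chord tone.
It is approached by step up from E4 and left by step up to G4.
Step in, step out in the same direction — a passing tone.
The harmony at that moment is F# minor seventh chord (F#, A, C#, E); G3 is not a chord tone.
It is approached by step up from F#3 and left by leap down to E3.
Step in, leap out — an escape tone.

F4 (beat 2) — passing tone; G3 (beat 5) — escape tone.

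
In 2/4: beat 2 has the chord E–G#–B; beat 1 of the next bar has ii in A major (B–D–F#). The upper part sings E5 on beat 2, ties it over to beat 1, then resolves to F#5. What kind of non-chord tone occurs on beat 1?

The harmony at that moment is B minor triad (B, D, F#); E5 is not a chord tone.
It is held over (the same pitch as the preceding E5) and left by step up to F#5.
Held over from the previous chord and resolving up by step — a retardation.

Retardation.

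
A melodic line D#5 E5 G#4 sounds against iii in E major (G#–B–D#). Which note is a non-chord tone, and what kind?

The harmony at that moment is G# minor triad (G#, B, D#); E5 is not a chord tone.
It is approached by step up from D#5 and left by leap down to G#4.
Step in, leap out — an escape tone.

E5 is an escape tone.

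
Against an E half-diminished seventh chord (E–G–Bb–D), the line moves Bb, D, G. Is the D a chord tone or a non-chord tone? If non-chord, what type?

Chord tone (the seventh of E half-diminished seventh chord).

E half-diminished seventh chord contains E, G, Bb, D; D is the seventh, so it is a chord tone.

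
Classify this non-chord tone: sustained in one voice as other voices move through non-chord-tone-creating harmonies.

Approach: none. Departure: none — a single pitch is sustained while the chords change around it, passing through harmonies that do not contain it.
No melodic motion at all; the dissonance is created entirely by the moving harmonies against the stationary note — a pedal tone (pedal point).

Pedal tone.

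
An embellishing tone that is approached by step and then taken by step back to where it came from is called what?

Approach: by step. Departure: by step in the opposite direction, back to the starting pitch.
Stepwise on both sides but reversing to return to the same chord tone — a neighbor tone. (Had it continued onward in the same direction it would be a passing tone instead.)

Neighbor tone.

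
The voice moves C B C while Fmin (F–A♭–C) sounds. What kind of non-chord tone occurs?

The harmony at that moment is F minor triad (F, A♭, C); B is not a chord tone.
It is approached by step down from C and left by step up to C.
Step away and step back to the same note — a neighbor tone (lower neighbor).

B is a neighbor tone.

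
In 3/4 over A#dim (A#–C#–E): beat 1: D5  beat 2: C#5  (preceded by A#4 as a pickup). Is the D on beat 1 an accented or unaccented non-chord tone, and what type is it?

The harmony at that moment is A# diminished triad (A#, C#, E); D5 is not a chord tone.
It is approached by leap up from A#4 and left by step down to C#5.
Leap in, step out — an appoggiatura.
It falls on the downbeat, so it is accented.

Accented appoggiatura.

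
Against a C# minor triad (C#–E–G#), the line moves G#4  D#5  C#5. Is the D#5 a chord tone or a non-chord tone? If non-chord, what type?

The harmony at that moment is C# minor triad (C#, E, G#); D#5 is not a chord tone.
It is approached by leap up from G#4 and left by step down to C#5.
Leap in, step out — an appoggiatura.

Non-chord tone — an appoggiatura.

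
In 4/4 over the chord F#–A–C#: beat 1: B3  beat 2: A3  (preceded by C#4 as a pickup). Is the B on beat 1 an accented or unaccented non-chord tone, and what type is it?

Accented passing tone.

The harmony at that moment is F# minor triad (F#, A, C#); B3 is not a chord tone.
It is approached by step down from C#4 and left by step down to A3.
Step in, step out in the same direction — a passing tone.
It falls on the downbeat, so it is accented.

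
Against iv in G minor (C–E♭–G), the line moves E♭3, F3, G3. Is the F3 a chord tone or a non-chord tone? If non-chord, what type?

Non-chord tone — a passing tone.

The harmony at that moment is C minor triad (C, E♭, G); F3 is not a chord tone.
It is approached by step up from E♭3 and left by step up to G3.
Step in, step out in the same direction — a passing tone.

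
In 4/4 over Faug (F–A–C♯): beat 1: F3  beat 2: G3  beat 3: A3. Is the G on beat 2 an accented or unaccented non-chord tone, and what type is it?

The harmony at that moment is F augmented triad (F, A, C♯); G3 is not a chord tone.
It is approached by step up from F3 and left by step up to A3.
Step in, step out in the same direction — a passing tone.
It falls on a weak beat, so it is unaccented.

Unaccented passing tone.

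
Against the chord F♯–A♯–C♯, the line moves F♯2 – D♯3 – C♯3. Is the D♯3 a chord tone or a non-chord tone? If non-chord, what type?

Non-chord tone — an appoggiatura.

The harmony at that moment is F♯ major triad (F♯, A♯, C♯); D♯3 is not a chord tone.
It is approached by leap up from F♯2 and left by step down to C♯3.
Leap in, step out — an appoggiatura.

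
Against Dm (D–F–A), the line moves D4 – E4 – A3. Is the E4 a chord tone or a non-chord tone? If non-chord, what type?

The harmony at that moment is D minor triad (D, F, A); E4 is not a chord tone.
It is approached by step up from D4 and left by leap down to A3.
Step in, leap out — an escape tone.

Non-chord tone — an escape tone.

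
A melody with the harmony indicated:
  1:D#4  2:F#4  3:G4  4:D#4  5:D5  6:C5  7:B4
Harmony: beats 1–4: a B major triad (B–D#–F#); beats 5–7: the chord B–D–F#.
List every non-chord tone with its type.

G4 (beat 3) — escape tone; C5 (beat 6) — passing tone.

The harmony at that moment is B major triad (B, D#, F#); G4 is not a chord tone.
It is approached by step up from F#4 and left by leap down to D#4.
Step in, leap out — an escape tone.
The harmony at that moment is B minor triad (B, D, F#); C5 is not a chord tone.
It is approached by step down from D5 and left by step down to B4.
Step in, step out in the same direction — a passing tone.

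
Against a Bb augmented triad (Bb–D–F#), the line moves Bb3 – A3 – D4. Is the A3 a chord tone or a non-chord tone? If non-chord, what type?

Non-chord tone — an escape tone.

The harmony at that moment is Bb augmented triad (Bb, D, F#); A3 is not a chord tone.
It is approached by step down from Bb3 and left by leap up to D4.
Step in, leap out — an escape tone.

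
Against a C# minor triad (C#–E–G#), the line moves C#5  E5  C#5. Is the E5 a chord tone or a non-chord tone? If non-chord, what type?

Chord tone (the third of C# minor triad).

C# minor triad contains C#, E, G#; E is the third, so it is a chord tone.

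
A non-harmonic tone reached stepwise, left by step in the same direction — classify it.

Passing tone.

Approach: by step. Departure: by step, continuing in the same direction.
Stepwise on both sides with no change of direction means the note fills in the space between two different chord tones — a passing tone. (Had it turned back to its starting note it would be a neighbor tone instead.)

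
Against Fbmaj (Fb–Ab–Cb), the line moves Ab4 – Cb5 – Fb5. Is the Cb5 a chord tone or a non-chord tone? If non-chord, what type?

Chord tone (the fifth of Fb major triad).

Fb major triad contains Fb, Ab, Cb; Cb is the fifth, so it is a chord tone.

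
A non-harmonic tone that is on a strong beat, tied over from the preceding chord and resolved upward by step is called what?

Retardation.

Approach: by preparation — the pitch is first a chord tone, then held (tied or repeated) while the harmony changes under it. Departure: up by step. Metric position: strong.
A prepared dissonance that resolves upward by step — a retardation. (The same figure resolving downward would be a suspension.)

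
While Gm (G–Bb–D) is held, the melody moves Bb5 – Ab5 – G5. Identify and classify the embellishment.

Ab5 is a passing tone.

The harmony at that moment is G minor triad (G, Bb, D); Ab5 is not a chord tone.
It is approached by step down from Bb5 and left by step down to G5.
Step in, step out in the same direction — a passing tone.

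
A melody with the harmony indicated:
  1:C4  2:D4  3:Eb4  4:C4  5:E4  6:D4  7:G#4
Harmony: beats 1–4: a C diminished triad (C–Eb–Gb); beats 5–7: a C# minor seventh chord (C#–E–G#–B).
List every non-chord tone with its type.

D4 (beat 2) — passing tone; D4 (beat 6) — escape tone.

The harmony at that moment is C diminished triad (C, Eb, Gb); D4 is not a chord tone.
It is approached by step up from C4 and left by step up to Eb4.
Step in, step out in the same direction — a passing tone.
The harmony at that moment is C# minor seventh chord (C#, E, G#, B); D4 is not a chord tone.
It is approached by step down from E4 and left by leap up to G#4.
Step in, leap out — an escape tone.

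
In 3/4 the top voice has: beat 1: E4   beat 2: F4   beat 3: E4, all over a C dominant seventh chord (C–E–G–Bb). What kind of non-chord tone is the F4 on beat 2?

The harmony at that moment is C dominant seventh chord (C, E, G, Bb); F4 is not a chord tone.
It is approached by step up from E4 and left by step down to E4.
Step away and step back to the same note — a neighbor tone (upper neighbor).

Upper neighbor tone.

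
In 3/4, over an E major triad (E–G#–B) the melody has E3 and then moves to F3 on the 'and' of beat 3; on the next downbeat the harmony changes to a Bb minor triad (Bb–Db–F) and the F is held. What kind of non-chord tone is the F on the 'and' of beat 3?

Anticipation.

The harmony at that moment is E major triad (E, G#, B); F3 is not a chord tone.
It is approached by step up from E3 and then sustained as the same pitch into the next harmony.
Arriving early and becoming a chord tone when the harmony changes — an anticipation.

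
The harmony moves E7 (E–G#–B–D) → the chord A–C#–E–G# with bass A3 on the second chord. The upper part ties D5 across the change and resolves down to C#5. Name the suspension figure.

At the second chord the bass is A3. The suspended D5 lies a fourth above the bass; after resolving down by step to C#5, the interval above the bass becomes a third.
Suspension figures are named by those two intervals: 4–3.

4–3 suspension.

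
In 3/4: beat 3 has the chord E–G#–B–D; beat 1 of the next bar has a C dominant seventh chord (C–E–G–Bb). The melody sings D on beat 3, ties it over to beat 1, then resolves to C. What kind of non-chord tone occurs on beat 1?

Suspension.

The harmony at that moment is C dominant seventh chord (C, E, G, Bb); D is not a chord tone.
It is held over (the same pitch as the preceding D) and left by step down to C.
Held over from the previous chord and resolving down by step — a suspension.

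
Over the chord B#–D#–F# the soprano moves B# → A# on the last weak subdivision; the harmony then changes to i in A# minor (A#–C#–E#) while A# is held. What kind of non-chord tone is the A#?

A# is an anticipation.

The harmony at that moment is B# diminished triad (B#, D#, F#); A# is not a chord tone.
It is approached by step down from B# and then sustained as the same pitch into the next harmony.
Arriving early and becoming a chord tone when the harmony changes — an anticipation.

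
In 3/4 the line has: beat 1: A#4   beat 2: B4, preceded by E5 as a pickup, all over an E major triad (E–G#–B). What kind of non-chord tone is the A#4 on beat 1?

Appoggiatura.

The harmony at that moment is E major triad (E, G#, B); A#4 is not a chord tone.
It is approached by leap down from E5 and left by step up to B4.
Leap in, step out, metrically accented — an appoggiatura.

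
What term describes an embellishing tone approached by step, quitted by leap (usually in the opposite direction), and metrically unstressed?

Approach: by step. Departure: by leap. Metric position: weak.
Step in, leap out, from a weak position — an escape tone (échappée). (It is the mirror image of the appoggiatura, which leaps in and steps out on a strong beat.)

Escape tone.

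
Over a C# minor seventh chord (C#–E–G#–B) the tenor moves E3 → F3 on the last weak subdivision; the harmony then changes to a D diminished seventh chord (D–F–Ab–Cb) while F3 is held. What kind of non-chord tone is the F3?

The harmony at that moment is C# minor seventh chord (C#, E, G#, B); F3 is not a chord tone.
It is approached by step up from E3 and then sustained as the same pitch into the next harmony.
Arriving early and becoming a chord tone when the harmony changes — an anticipation.

F3 is an anticipation.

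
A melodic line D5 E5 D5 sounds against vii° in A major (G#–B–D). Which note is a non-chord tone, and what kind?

The harmony at that moment is G# diminished triad (G#, B, D); E5 is not a chord tone.
It is approached by step up from D5 and left by step down to D5.
Step away and step back to the same note — a neighbor tone (upper neighbor).

E5 is a neighbor tone.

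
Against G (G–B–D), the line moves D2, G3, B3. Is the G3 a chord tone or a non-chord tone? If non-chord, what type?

Chord tone (the root of G major triad).

G major triad contains G, B, D; G is the root, so it is a chord tone.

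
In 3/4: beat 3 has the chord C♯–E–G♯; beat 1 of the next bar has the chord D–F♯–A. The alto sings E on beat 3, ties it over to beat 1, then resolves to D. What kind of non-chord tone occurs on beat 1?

The harmony at that moment is D major triad (D, F♯, A); E is not a chord tone.
It is held over (the same pitch as the preceding E) and left by step down to D.
Held over from the previous chord and resolving down by step — a suspension.

Suspension.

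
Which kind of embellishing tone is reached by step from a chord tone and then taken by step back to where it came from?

Approach: by step. Departure: by step in the opposite direction, back to the starting pitch.
Stepwise on both sides but reversing to return to the same chord tone — a neighbor tone. (Had it continued onward in the same direction it would be a passing tone instead.)

Neighbor tone.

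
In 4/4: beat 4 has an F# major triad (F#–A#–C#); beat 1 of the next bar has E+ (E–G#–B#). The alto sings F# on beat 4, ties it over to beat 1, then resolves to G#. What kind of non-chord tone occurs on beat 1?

Retardation.

The harmony at that moment is E augmented triad (E, G#, B#); F# is not a chord tone.
It is held over (the same pitch as the preceding F#) and left by step up to G#.
Held over from the previous chord and resolving up by step — a retardation.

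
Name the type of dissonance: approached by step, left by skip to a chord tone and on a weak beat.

Escape tone.

Approach: by step. Departure: by leap. Metric position: weak.
Step in, leap out, from a weak position — an escape tone (échappée). (It is the mirror image of the appoggiatura, which leaps in and steps out on a strong beat.)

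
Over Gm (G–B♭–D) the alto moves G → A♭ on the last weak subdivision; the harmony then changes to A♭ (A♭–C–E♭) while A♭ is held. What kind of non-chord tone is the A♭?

The harmony at that moment is G minor triad (G, B♭, D); A♭ is not a chord tone.
It is approached by step up from G and then sustained as the same pitch into the next harmony.
Arriving early and becoming a chord tone when the harmony changes — an anticipation.

A♭ is an anticipation.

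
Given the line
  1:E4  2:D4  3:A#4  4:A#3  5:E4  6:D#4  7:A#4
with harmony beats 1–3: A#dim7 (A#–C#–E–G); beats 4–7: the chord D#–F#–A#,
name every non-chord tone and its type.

The harmony at that moment is A# diminished seventh chord (A#, C#, E, G); D4 is not a chord tone.
It is approached by step down from E4 and left by leap up to A#4.
Step in, leap out — an escape tone.
The harmony at that moment is D# minor triad (D#, F#, A#); E4 is not a chord tone.
It is approached by leap up from A#3 and left by step down to D#4.
Leap in, step out — an appoggiatura.

D4 (beat 2) — escape tone; E4 (beat 5) — appoggiatura.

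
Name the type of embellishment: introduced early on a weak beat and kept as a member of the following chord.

Anticipation.

Approach: ahead of the chord change (typically by step), so it is dissonant against the current harmony. Departure: none — the same pitch is restated or held and is a chord tone of the new harmony.
Dissonant first, consonant once the harmony catches up: the note simply arrives early — an anticipation. (The reverse timing, consonant first and dissonant after the change, would be a suspension or retardation.)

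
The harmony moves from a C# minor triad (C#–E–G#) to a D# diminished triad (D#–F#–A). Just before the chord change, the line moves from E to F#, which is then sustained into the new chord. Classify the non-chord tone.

The harmony at that moment is C# minor triad (C#, E, G#); F# is not a chord tone.
It is approached by step up from E and then sustained as the same pitch into the next harmony.
Arriving early and becoming a chord tone when the harmony changes — an anticipation.

F# is an anticipation.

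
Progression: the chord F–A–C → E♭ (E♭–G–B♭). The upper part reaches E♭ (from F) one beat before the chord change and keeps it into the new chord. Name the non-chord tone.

E♭ is an anticipation.

The harmony at that moment is F major triad (F, A, C); E♭ is not a chord tone.
It is approached by step down from F and then sustained as the same pitch into the next harmony.
Arriving early and becoming a chord tone when the harmony changes — an anticipation.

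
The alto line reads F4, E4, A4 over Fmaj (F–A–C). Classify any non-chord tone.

E4 is an escape tone.

The harmony at that moment is F major triad (F, A, C); E4 is not a chord tone.
It is approached by step down from F4 and left by leap up to A4.
Step in, leap out — an escape tone.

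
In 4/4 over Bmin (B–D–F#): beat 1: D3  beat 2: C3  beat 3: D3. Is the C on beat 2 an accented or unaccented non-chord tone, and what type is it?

Unaccented neighbor tone.

The harmony at that moment is B minor triad (B, D, F#); C3 is not a chord tone.
It is approached by step down from D3 and left by step up to D3.
Step away and step back to the same note — a neighbor tone (lower neighbor).
It falls on a weak beat, so it is unaccented.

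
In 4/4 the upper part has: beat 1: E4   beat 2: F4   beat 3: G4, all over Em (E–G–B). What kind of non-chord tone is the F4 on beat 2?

Passing tone.

The harmony at that moment is E minor triad (E, G, B); F4 is not a chord tone.
It is approached by step up from E4 and left by step up to G4.
Step in, step out in the same direction — a passing tone.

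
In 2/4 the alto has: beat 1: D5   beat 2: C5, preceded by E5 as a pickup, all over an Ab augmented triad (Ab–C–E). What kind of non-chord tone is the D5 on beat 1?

The harmony at that moment is Ab augmented triad (Ab, C, E); D5 is not a chord tone.
It is approached by step down from E5 and left by step down to C5.
Step in, step out in the same direction — a passing tone.

Passing tone.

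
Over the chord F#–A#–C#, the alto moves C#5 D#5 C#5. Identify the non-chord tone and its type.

The harmony at that moment is F# major triad (F#, A#, C#); D#5 is not a chord tone.
It is approached by step up from C#5 and left by step down to C#5.
Step away and step back to the same note — a neighbor tone (upper neighbor).

D#5 is a neighbor tone.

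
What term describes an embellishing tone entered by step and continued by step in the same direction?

Approach: by step. Departure: by step, continuing in the same direction.
Stepwise on both sides with no change of direction means the note fills in the space between two different chord tones — a passing tone. (Had it turned back to its starting note it would be a neighbor tone instead.)

Passing tone.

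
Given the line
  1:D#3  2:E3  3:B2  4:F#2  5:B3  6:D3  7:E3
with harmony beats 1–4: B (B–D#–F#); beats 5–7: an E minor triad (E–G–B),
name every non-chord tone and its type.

The harmony at that moment is B major triad (B, D#, F#); E3 is not a chord tone.
It is approached by step up from D#3 and left by leap down to B2.
Step in, leap out — an escape tone.
The harmony at that moment is E minor triad (E, G, B); D3 is not a chord tone.
It is approached by leap down from B3 and left by step up to E3.
Leap in, step out — an appoggiatura.

E3 (beat 2) — escape tone; D3 (beat 6) — appoggiatura.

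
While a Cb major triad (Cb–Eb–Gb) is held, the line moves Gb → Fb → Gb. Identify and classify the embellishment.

Fb is a neighbor tone.

The harmony at that moment is Cb major triad (Cb, Eb, Gb); Fb is not a chord tone.
It is approached by step down from Gb and left by step up to Gb.
Step away and step back to the same note — a neighbor tone (lower neighbor).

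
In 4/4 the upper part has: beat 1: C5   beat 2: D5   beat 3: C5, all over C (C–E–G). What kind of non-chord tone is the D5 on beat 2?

The harmony at that moment is C major triad (C, E, G); D5 is not a chord tone.
It is approached by step up from C5 and left by step down to C5.
Step away and step back to the same note — a neighbor tone (upper neighbor).

Upper neighbor tone.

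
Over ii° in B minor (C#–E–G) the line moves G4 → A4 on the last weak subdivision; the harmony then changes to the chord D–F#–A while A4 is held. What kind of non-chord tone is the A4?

A4 is an anticipation.

The harmony at that moment is C# diminished triad (C#, E, G); A4 is not a chord tone.
It is approached by step up from G4 and then sustained as the same pitch into the next harmony.
Arriving early and becoming a chord tone when the harmony changes — an anticipation.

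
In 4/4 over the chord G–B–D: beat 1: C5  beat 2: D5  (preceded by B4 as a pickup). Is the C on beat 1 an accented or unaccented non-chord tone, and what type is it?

Accented passing tone.

The harmony at that moment is G major triad (G, B, D); C5 is not a chord tone.
It is approached by step up from B4 and left by step up to D5.
Step in, step out in the same direction — a passing tone.
It falls on the downbeat, so it is accented.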